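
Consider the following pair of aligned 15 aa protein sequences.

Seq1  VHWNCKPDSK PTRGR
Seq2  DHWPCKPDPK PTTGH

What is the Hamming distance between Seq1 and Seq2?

5

The sequences differ at positions 1 (V/D), 4 (N/P), 9 (S/P), 13 (R/T), 15 (R/H).
That gives 5 mismatches out of 15 aligned sites, so the Hamming distance is 5.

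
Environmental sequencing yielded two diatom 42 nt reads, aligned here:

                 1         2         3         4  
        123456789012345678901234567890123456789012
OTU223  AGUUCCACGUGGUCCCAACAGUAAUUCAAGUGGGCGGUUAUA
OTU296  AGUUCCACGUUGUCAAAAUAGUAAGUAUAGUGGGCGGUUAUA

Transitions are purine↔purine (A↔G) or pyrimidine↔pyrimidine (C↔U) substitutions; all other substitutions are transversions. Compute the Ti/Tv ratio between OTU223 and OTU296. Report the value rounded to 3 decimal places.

Mismatches occur at site 11 (G↔U, transversion), site 15 (C↔A, transversion), site 16 (C↔A, transversion), site 19 (C↔U, transition), site 25 (U↔G, transversion), site 27 (C↔A, transversion), site 28 (A↔U, transversion).
Of the 7 differences, 1 transition and 6 transversions, so Ti/Tv = 1/6 = 0.167.

0.167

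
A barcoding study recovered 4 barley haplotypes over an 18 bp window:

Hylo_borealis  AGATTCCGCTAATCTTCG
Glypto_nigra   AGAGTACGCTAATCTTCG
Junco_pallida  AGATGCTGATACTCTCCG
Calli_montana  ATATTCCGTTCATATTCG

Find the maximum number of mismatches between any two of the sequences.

8

Pairwise Hamming distances:
  Hylo_borealis vs Glypto_nigra: 2
  Hylo_borealis vs Junco_pallida: 5
  Hylo_borealis vs Calli_montana: 4
  Glypto_nigra vs Junco_pallida: 7
  Glypto_nigra vs Calli_montana: 6
  Junco_pallida vs Calli_montana: 8
The largest is 8, between Junco_pallida and Calli_montana.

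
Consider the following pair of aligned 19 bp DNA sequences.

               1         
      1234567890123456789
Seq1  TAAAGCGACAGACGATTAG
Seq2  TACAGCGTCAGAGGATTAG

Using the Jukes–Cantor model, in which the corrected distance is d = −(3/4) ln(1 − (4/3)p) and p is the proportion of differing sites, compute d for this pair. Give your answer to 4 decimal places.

0.1773

Mismatches occur at site 3 (A→C), site 8 (A→T), site 13 (C→G).
p = 3/19 = 0.157895.
d = −0.75 · ln(1 − (4/3)·0.157895) = −0.75 · ln(0.789473) = −0.75 · (-0.236390) = 0.1773.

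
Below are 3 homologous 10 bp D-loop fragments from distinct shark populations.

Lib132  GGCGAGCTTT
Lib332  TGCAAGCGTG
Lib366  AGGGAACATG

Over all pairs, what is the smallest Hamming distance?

4

Pairwise Hamming distances:
  Lib132 vs Lib332: 4
  Lib132 vs Lib366: 5
  Lib332 vs Lib366: 5
The smallest is 4, between Lib132 and Lib332.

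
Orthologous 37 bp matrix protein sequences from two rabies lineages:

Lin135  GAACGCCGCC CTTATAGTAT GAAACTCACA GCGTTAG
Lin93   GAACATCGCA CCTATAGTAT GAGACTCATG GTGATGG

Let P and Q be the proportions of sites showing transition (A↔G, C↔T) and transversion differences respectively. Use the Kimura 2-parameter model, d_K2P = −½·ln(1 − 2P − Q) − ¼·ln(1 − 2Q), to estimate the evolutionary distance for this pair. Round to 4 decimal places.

Mismatches occur at site 5 (G↔A, transition), site 6 (C↔T, transition), site 10 (C↔A, transversion), site 12 (T↔C, transition), site 23 (A↔G, transition), site 29 (C↔T, transition), site 30 (A↔G, transition), site 32 (C↔T, transition), site 34 (T↔A, transversion), site 36 (A↔G, transition).
Of the 10 differences, 8 transitions and 2 transversions over 37 sites: P = 8/37 = 0.216216, Q = 2/37 = 0.054054.
d = −0.5·ln(0.513514) − 0.25·ln(0.891892) = −0.5·(-0.666478) − 0.25·(-0.114410) = 0.3618.

0.3618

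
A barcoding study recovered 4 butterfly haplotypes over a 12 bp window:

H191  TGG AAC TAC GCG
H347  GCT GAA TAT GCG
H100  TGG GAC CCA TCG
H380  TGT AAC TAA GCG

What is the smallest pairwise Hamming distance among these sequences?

2

Pairwise Hamming distances:
  H191 vs H347: 6
  H191 vs H100: 5
  H191 vs H380: 2
  H347 vs H100: 8
  H347 vs H380: 5
  H100 vs H380: 5
The smallest is 2, between H191 and H380.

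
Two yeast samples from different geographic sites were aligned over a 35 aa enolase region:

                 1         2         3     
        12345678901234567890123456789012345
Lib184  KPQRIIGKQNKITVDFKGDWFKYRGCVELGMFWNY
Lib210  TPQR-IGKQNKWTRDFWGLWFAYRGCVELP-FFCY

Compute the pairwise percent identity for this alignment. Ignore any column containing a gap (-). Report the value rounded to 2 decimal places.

72.73%

Excluding the 2 gap columns leaves 33 comparable sites.
Differing sites — 1:K/T; 12:I/W; 14:V/R; 17:K/W; 19:D/L; 22:K/A; 30:G/P; 33:W/F; 34:N/C.
24 of the 33 comparable sites match, so the percent identity is 24/33 × 100 = 72.73%.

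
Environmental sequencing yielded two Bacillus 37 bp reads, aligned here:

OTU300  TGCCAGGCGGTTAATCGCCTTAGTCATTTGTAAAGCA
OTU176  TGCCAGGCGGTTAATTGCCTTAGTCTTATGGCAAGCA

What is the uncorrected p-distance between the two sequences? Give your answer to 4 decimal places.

0.1351

Differing sites — 16:C/T; 26:A/T; 28:T/A; 31:T/G; 32:A/C.
There are 5 differences over 37 sites, so p = 5/37 = 0.1351.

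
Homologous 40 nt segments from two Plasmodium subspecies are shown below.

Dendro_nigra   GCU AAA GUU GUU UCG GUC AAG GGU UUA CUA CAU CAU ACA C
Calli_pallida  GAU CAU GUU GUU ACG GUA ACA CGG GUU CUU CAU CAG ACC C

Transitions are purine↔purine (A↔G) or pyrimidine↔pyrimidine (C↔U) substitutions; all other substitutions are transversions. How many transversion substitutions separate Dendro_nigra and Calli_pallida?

Mismatches occur at site 2 (C↔A, transversion), site 4 (A↔C, transversion), site 6 (A↔U, transversion), site 13 (U↔A, transversion), site 18 (C↔A, transversion), site 20 (A↔C, transversion), site 21 (G↔A, transition), site 22 (G↔C, transversion), site 24 (U↔G, transversion), site 25 (U↔G, transversion), site 27 (A↔U, transversion), site 30 (A↔U, transversion), site 36 (U↔G, transversion), site 39 (A↔C, transversion).
Of the 14 differences, 1 transition and 13 transversions, so the answer is 13.

13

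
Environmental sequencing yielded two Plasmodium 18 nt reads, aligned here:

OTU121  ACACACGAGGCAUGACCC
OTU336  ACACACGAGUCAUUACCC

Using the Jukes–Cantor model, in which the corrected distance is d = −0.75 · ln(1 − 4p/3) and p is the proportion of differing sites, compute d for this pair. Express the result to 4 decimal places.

0.1203

Differing sites — 10:G/U; 14:G/U.
p = 2/18 = 0.111111.
d = −0.75 · ln(1 − (4/3)·0.111111) = −0.75 · ln(0.851852) = −0.75 · (-0.160342) = 0.1203.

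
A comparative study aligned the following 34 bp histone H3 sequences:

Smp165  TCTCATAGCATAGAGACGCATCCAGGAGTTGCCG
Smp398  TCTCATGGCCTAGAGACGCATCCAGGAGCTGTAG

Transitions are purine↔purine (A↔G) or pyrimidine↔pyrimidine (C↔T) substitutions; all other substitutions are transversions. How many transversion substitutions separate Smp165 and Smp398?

The sequences differ at positions 7 (A/G, transition), 10 (A/C, transversion), 29 (T/C, transition), 32 (C/T, transition), 33 (C/A, transversion).
Of the 5 differences, 3 transitions and 2 transversions, so the answer is 2.

2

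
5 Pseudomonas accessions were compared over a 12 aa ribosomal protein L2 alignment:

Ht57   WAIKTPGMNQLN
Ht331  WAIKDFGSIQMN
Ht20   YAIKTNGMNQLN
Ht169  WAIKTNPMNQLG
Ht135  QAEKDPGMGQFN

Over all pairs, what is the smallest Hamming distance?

2

Pairwise Hamming distances:
  Ht57 vs Ht331: 5
  Ht57 vs Ht20: 2
  Ht57 vs Ht169: 3
  Ht57 vs Ht135: 5
  Ht331 vs Ht20: 6
  Ht331 vs Ht169: 7
  Ht331 vs Ht135: 6
  Ht20 vs Ht169: 3
  Ht20 vs Ht135: 6
  Ht169 vs Ht135: 8
The smallest is 2, between Ht57 and Ht20.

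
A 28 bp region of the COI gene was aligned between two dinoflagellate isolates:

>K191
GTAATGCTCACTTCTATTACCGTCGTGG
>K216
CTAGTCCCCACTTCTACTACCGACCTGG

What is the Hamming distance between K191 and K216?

7

The sequences differ at positions 1 (G/C), 4 (A/G), 6 (G/C), 8 (T/C), 17 (T/C), 23 (T/A), 25 (G/C).
That gives 7 mismatches out of 28 aligned sites, so the Hamming distance is 7.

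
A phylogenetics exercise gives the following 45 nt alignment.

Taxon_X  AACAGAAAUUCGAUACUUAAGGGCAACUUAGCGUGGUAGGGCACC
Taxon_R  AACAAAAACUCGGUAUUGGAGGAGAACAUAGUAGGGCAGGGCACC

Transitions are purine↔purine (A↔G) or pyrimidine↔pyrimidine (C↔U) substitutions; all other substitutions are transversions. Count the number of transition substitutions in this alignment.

Mismatches occur at site 5 (G→A, transition), site 9 (U→C, transition), site 13 (A→G, transition), site 16 (C→U, transition), site 18 (U→G, transversion), site 19 (A→G, transition), site 23 (G→A, transition), site 24 (C→G, transversion), site 28 (U→A, transversion), site 32 (C→U, transition), site 33 (G→A, transition), site 34 (U→G, transversion), site 37 (U→C, transition).
Of the 13 differences, 9 transitions and 4 transversions, so the answer is 9.

9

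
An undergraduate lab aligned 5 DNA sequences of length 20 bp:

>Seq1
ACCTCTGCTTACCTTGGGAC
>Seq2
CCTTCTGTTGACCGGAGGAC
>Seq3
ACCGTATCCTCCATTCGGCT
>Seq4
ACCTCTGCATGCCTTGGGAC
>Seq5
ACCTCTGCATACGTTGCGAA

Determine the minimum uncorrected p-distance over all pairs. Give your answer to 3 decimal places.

0.100

Pairwise Hamming distances:
  Seq1 vs Seq2: 7
  Seq1 vs Seq3: 10
  Seq1 vs Seq4: 2
  Seq1 vs Seq5: 4
  Seq2 vs Seq3: 16
  Seq2 vs Seq4: 9
  Seq2 vs Seq5: 11
  Seq3 vs Seq4: 10
  Seq3 vs Seq5: 11
  Seq4 vs Seq5: 4
The smallest is 2 mismatches, between Seq1 and Seq4; p = 2/20 = 0.100.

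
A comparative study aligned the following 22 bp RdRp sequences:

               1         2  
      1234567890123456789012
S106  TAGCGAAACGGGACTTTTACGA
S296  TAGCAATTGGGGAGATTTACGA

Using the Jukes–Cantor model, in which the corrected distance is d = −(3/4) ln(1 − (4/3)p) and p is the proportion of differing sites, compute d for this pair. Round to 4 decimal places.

Differing sites — 5:G/A; 7:A/T; 8:A/T; 9:C/G; 14:C/G; 15:T/A.
p = 6/22 = 0.272727.
d = −0.75 · ln(1 − (4/3)·0.272727) = −0.75 · ln(0.636364) = −0.75 · (-0.451985) = 0.3390.

0.3390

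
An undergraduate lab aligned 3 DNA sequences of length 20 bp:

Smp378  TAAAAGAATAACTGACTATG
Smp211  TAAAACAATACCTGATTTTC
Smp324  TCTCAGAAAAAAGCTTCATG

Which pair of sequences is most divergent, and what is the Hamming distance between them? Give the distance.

Pairwise Hamming distances:
  Smp378 vs Smp211: 5
  Smp378 vs Smp324: 10
  Smp211 vs Smp324: 13
The largest is 13, between Smp211 and Smp324.

13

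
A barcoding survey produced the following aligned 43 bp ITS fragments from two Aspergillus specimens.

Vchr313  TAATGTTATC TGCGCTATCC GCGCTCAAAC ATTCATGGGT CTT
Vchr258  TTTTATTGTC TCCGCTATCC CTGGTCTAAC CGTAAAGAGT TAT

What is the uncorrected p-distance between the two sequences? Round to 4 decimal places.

Mismatches occur at site 2 (A→T), site 3 (A→T), site 5 (G→A), site 8 (A→G), site 12 (G→C), site 21 (G→C), site 22 (C→T), site 24 (C→G), site 27 (A→T), site 31 (A→C), site 32 (T→G), site 34 (C→A), site 36 (T→A), site 38 (G→A), site 41 (C→T), site 42 (T→A).
There are 16 differences over 43 sites, so p = 16/43 = 0.3721.

0.3721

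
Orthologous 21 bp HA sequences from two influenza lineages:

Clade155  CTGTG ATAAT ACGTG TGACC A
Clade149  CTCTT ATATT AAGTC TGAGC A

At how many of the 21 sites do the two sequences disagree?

The sequences differ at positions 3 (G/C), 5 (G/T), 9 (A/T), 12 (C/A), 15 (G/C), 19 (C/G).
That gives 6 mismatches out of 21 aligned sites, so the Hamming distance is 6.

6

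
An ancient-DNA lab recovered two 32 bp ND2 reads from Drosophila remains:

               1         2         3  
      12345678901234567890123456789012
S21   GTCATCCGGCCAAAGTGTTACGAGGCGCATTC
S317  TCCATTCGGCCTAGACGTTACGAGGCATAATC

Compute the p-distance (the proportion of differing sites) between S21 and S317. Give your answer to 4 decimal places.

0.3125

The sequences differ at positions 1 (G/T), 2 (T/C), 6 (C/T), 12 (A/T), 14 (A/G), 15 (G/A), 16 (T/C), 27 (G/A), 28 (C/T), 30 (T/A).
There are 10 differences over 32 sites, so p = 10/32 = 0.3125.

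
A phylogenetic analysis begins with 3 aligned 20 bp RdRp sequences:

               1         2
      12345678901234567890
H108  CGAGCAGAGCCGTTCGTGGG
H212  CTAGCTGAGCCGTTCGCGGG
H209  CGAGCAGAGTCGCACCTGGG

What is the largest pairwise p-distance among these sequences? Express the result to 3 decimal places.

Pairwise Hamming distances:
  H108 vs H212: 3
  H108 vs H209: 4
  H212 vs H209: 7
The largest is 7 mismatches, between H212 and H209; p = 7/20 = 0.350.

0.350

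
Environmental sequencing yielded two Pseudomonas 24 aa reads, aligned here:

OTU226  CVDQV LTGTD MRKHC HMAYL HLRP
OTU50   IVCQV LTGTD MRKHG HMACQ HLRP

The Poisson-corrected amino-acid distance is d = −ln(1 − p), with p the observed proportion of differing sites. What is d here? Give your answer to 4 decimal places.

0.2336

The sequences differ at positions 1 (C/I), 3 (D/C), 15 (C/G), 19 (Y/C), 20 (L/Q).
p = 5/24 = 0.208333.
d = −ln(1 − 0.208333) = −ln(0.791667) = 0.2336.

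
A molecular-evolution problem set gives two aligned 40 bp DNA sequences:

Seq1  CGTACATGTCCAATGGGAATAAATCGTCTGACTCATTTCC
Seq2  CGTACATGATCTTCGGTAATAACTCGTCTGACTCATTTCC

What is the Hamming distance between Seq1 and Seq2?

7

Differing sites — 9:T/A; 10:C/T; 12:A/T; 13:A/T; 14:T/C; 17:G/T; 23:A/C.
That gives 7 mismatches out of 40 aligned sites, so the Hamming distance is 7.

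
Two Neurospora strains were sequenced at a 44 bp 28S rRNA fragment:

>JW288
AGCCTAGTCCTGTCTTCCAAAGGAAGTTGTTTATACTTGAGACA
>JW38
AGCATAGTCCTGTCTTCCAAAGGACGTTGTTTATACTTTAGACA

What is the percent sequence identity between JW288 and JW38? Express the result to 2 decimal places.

93.18%

Mismatches occur at site 4 (C↔A), site 25 (A↔C), site 39 (G↔T).
41 of the 44 sites match, so the percent identity is 41/44 × 100 = 93.18%.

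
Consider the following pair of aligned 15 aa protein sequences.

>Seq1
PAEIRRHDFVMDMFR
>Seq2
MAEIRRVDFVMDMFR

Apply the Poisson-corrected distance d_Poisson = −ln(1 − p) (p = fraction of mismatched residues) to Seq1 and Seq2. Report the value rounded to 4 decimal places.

0.1431

Mismatches occur at site 1 (P→M), site 7 (H→V).
p = 2/15 = 0.133333.
d = −ln(1 − 0.133333) = −ln(0.866667) = 0.1431.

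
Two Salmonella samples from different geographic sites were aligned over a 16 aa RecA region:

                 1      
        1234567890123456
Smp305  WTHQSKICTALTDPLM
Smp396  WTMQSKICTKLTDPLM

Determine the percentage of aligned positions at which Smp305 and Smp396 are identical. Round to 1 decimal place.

Mismatches occur at site 3 (H/M), site 10 (A/K).
14 of the 16 sites match, so the percent identity is 14/16 × 100 = 87.5%.

87.5%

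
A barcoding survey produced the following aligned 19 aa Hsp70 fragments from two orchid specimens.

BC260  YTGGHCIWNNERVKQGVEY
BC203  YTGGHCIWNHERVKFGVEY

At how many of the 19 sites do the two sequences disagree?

2

Mismatches occur at site 10 (N↔H), site 15 (Q↔F).
That gives 2 mismatches out of 19 aligned sites, so the Hamming distance is 2.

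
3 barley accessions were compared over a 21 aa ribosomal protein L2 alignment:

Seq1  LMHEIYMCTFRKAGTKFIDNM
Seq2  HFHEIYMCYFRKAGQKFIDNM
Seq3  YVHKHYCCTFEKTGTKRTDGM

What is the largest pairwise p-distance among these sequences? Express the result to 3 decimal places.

0.571

Pairwise Hamming distances:
  Seq1 vs Seq2: 4
  Seq1 vs Seq3: 10
  Seq2 vs Seq3: 12
The largest is 12 mismatches, between Seq2 and Seq3; p = 12/21 = 0.571.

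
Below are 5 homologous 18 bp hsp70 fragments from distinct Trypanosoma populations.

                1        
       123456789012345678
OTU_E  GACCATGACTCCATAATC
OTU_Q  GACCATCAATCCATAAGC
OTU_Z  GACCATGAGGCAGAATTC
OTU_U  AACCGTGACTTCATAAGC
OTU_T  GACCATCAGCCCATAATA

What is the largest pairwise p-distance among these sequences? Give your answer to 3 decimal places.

Pairwise Hamming distances:
  OTU_E vs OTU_Q: 3
  OTU_E vs OTU_Z: 6
  OTU_E vs OTU_U: 4
  OTU_E vs OTU_T: 4
  OTU_Q vs OTU_Z: 8
  OTU_Q vs OTU_U: 5
  OTU_Q vs OTU_T: 4
  OTU_Z vs OTU_U: 10
  OTU_Z vs OTU_T: 7
  OTU_U vs OTU_T: 8
The largest is 10 mismatches, between OTU_Z and OTU_U; p = 10/18 = 0.556.

0.556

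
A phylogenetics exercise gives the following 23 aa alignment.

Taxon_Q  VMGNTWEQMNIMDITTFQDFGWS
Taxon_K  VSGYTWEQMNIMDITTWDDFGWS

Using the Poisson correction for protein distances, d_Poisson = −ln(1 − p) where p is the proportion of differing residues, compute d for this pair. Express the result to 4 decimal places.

0.1911

The sequences differ at positions 2 (M/S), 4 (N/Y), 17 (F/W), 18 (Q/D).
p = 4/23 = 0.173913.
d = −ln(1 − 0.173913) = −ln(0.826087) = 0.1911.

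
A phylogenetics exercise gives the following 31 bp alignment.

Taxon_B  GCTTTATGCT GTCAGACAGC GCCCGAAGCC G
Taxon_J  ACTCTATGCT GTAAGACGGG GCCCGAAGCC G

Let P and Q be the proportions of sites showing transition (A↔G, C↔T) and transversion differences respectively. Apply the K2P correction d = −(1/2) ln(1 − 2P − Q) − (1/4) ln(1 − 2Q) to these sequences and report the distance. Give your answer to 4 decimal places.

0.1838

Mismatches occur at site 1 (G→A, transition), site 4 (T→C, transition), site 13 (C→A, transversion), site 18 (A→G, transition), site 20 (C→G, transversion).
Of the 5 differences, 3 transitions and 2 transversions over 31 sites: P = 3/31 = 0.096774, Q = 2/31 = 0.064516.
d = −0.5·ln(0.741936) − 0.25·ln(0.870968) = −0.5·(-0.298492) − 0.25·(-0.138150) = 0.1838.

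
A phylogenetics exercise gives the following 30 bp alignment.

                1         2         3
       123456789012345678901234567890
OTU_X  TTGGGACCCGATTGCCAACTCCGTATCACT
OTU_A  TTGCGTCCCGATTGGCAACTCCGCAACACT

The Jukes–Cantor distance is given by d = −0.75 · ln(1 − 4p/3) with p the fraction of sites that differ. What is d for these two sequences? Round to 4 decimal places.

0.1885

Differing sites — 4:G/C; 6:A/T; 15:C/G; 24:T/C; 26:T/A.
p = 5/30 = 0.166667.
d = −0.75 · ln(1 − (4/3)·0.166667) = −0.75 · ln(0.777777) = −0.75 · (-0.251315) = 0.1885.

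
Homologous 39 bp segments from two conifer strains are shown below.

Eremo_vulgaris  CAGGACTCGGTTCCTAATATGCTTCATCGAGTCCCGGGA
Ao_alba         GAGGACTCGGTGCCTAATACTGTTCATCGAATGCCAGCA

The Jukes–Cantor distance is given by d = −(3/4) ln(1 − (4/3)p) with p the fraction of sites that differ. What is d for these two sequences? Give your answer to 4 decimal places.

0.2758

Differing sites — 1:C/G; 12:T/G; 20:T/C; 21:G/T; 22:C/G; 31:G/A; 33:C/G; 36:G/A; 38:G/C.
p = 9/39 = 0.230769.
d = −0.75 · ln(1 − (4/3)·0.230769) = −0.75 · ln(0.692308) = −0.75 · (-0.367724) = 0.2758.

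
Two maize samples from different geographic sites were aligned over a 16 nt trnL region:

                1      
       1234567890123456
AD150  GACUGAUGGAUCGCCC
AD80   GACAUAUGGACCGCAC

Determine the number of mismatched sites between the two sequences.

The sequences differ at positions 4 (U/A), 5 (G/U), 11 (U/C), 15 (C/A).
That gives 4 mismatches out of 16 aligned sites, so the Hamming distance is 4.

4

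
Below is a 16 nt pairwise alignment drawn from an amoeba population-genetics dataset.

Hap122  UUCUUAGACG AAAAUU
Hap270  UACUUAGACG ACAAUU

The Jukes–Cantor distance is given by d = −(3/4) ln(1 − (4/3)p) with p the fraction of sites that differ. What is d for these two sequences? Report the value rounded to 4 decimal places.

The sequences differ at positions 2 (U/A), 12 (A/C).
p = 2/16 = 0.125000.
d = −0.75 · ln(1 − (4/3)·0.125000) = −0.75 · ln(0.833333) = −0.75 · (-0.182322) = 0.1367.

0.1367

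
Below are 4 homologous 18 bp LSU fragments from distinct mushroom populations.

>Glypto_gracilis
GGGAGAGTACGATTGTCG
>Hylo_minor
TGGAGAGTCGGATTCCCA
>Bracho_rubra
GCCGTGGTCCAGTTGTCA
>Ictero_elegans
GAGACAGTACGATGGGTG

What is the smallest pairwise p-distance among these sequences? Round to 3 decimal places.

0.278

Pairwise Hamming distances:
  Glypto_gracilis vs Hylo_minor: 6
  Glypto_gracilis vs Bracho_rubra: 9
  Glypto_gracilis vs Ictero_elegans: 5
  Hylo_minor vs Bracho_rubra: 11
  Hylo_minor vs Ictero_elegans: 10
  Bracho_rubra vs Ictero_elegans: 12
The smallest is 5 mismatches, between Glypto_gracilis and Ictero_elegans; p = 5/18 = 0.278.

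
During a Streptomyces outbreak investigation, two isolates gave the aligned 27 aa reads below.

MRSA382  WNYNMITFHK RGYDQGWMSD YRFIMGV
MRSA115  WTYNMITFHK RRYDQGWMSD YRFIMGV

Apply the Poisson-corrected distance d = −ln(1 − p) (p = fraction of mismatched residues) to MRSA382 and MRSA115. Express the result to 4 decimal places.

0.0770

Mismatches occur at site 2 (N→T), site 12 (G→R).
p = 2/27 = 0.074074.
d = −ln(1 − 0.074074) = −ln(0.925926) = 0.0770.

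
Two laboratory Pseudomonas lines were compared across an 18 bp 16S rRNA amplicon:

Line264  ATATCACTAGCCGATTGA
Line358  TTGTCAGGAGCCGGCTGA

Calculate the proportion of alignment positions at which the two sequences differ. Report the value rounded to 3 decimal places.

0.333

Differing sites — 1:A/T; 3:A/G; 7:C/G; 8:T/G; 14:A/G; 15:T/C.
There are 6 differences over 18 sites, so p = 6/18 = 0.333.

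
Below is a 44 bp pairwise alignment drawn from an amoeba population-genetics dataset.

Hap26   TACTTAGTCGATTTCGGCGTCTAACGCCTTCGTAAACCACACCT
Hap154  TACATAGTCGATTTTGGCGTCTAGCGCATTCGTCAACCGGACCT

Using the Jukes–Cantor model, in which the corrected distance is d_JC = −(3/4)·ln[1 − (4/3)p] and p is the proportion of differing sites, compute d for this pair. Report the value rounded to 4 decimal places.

The sequences differ at positions 4 (T/A), 15 (C/T), 24 (A/G), 28 (C/A), 34 (A/C), 39 (A/G), 40 (C/G).
p = 7/44 = 0.159091.
d = −0.75 · ln(1 − (4/3)·0.159091) = −0.75 · ln(0.787879) = −0.75 · (-0.238411) = 0.1788.

0.1788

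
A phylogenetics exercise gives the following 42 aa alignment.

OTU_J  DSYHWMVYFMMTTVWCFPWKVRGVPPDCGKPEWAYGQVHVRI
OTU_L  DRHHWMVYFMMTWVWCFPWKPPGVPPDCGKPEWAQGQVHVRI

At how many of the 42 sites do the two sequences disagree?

6

Mismatches occur at site 2 (S/R), site 3 (Y/H), site 13 (T/W), site 21 (V/P), site 22 (R/P), site 35 (Y/Q).
That gives 6 mismatches out of 42 aligned sites, so the Hamming distance is 6.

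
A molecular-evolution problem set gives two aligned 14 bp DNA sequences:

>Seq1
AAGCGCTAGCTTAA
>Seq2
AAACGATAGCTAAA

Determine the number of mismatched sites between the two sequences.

Mismatches occur at site 3 (G→A), site 6 (C→A), site 12 (T→A).
That gives 3 mismatches out of 14 aligned sites, so the Hamming distance is 3.

3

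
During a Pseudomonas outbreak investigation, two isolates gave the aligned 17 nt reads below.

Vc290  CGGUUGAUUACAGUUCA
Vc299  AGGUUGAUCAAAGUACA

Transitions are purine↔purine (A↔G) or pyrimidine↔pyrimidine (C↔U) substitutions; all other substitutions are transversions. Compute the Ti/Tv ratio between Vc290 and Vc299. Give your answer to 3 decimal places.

0.333

Differing sites — 1:C/A (Tv); 9:U/C (Ti); 11:C/A (Tv); 15:U/A (Tv).
Of the 4 differences, 1 transition and 3 transversions, so Ti/Tv = 1/3 = 0.333.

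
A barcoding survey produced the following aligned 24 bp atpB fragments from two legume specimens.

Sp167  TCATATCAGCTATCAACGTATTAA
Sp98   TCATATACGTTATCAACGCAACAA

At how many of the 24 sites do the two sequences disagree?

6

The sequences differ at positions 7 (C/A), 8 (A/C), 10 (C/T), 19 (T/C), 21 (T/A), 22 (T/C).
That gives 6 mismatches out of 24 aligned sites, so the Hamming distance is 6.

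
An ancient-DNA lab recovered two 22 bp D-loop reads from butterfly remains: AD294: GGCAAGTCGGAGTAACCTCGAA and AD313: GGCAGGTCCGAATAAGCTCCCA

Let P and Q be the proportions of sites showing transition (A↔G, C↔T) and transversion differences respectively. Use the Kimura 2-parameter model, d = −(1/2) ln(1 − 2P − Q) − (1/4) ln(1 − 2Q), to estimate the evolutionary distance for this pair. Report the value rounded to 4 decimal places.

0.3390

Differing sites — 5:A/G (Ti); 9:G/C (Tv); 12:G/A (Ti); 16:C/G (Tv); 20:G/C (Tv); 21:A/C (Tv).
Of the 6 differences, 2 transitions and 4 transversions over 22 sites: P = 2/22 = 0.090909, Q = 4/22 = 0.181818.
d = −0.5·ln(0.636364) − 0.25·ln(0.636364) = −0.5·(-0.451985) − 0.25·(-0.451985) = 0.3390.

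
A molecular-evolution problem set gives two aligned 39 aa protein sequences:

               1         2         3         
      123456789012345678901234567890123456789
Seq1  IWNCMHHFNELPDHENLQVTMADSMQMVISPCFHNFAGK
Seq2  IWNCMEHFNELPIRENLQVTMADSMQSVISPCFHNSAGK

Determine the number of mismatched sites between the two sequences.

5

Differing sites — 6:H/E; 13:D/I; 14:H/R; 27:M/S; 36:F/S.
That gives 5 mismatches out of 39 aligned sites, so the Hamming distance is 5.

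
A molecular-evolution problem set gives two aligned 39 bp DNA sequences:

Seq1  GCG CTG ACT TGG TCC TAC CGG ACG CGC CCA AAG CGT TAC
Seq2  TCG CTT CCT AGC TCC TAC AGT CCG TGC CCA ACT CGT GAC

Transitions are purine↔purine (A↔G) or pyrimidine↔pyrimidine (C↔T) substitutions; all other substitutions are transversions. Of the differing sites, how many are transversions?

Mismatches occur at site 1 (G/T, transversion), site 6 (G/T, transversion), site 7 (A/C, transversion), site 10 (T/A, transversion), site 12 (G/C, transversion), site 19 (C/A, transversion), site 21 (G/T, transversion), site 22 (A/C, transversion), site 25 (C/T, transition), site 32 (A/C, transversion), site 33 (G/T, transversion), site 37 (T/G, transversion).
Of the 12 differences, 1 transition and 11 transversions, so the answer is 11.

11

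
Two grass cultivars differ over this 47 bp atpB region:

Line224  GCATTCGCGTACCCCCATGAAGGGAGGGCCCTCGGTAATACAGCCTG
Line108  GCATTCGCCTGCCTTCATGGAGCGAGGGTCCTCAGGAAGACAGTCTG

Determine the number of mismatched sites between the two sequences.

The sequences differ at positions 9 (G/C), 11 (A/G), 14 (C/T), 15 (C/T), 20 (A/G), 23 (G/C), 29 (C/T), 34 (G/A), 36 (T/G), 39 (T/G), 44 (C/T).
That gives 11 mismatches out of 47 aligned sites, so the Hamming distance is 11.

11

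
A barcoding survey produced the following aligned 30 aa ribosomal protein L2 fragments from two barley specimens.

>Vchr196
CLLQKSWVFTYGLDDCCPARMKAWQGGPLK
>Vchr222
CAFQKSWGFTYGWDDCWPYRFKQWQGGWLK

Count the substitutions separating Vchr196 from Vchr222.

9

The sequences differ at positions 2 (L/A), 3 (L/F), 8 (V/G), 13 (L/W), 17 (C/W), 19 (A/Y), 21 (M/F), 23 (A/Q), 28 (P/W).
That gives 9 mismatches out of 30 aligned sites, so the Hamming distance is 9.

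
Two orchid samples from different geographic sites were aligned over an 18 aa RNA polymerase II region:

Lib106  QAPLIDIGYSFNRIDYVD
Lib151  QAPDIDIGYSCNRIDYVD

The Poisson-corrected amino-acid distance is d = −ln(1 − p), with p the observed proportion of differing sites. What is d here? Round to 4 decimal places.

Mismatches occur at site 4 (L↔D), site 11 (F↔C).
p = 2/18 = 0.111111.
d = −ln(1 − 0.111111) = −ln(0.888889) = 0.1178.

0.1178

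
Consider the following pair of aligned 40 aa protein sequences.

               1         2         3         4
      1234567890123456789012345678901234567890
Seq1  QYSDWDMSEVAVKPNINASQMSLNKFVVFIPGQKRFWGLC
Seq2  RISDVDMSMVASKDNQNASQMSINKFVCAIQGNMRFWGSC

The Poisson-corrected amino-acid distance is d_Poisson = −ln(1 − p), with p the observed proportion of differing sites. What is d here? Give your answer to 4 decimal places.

Differing sites — 1:Q/R; 2:Y/I; 5:W/V; 9:E/M; 12:V/S; 14:P/D; 16:I/Q; 23:L/I; 28:V/C; 29:F/A; 31:P/Q; 33:Q/N; 34:K/M; 39:L/S.
p = 14/40 = 0.350000.
d = −ln(1 − 0.350000) = −ln(0.650000) = 0.4308.

0.4308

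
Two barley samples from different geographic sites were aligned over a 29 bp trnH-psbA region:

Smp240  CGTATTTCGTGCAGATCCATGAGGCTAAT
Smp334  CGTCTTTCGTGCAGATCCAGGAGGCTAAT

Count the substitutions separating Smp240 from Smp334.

2

Mismatches occur at site 4 (A↔C), site 20 (T↔G).
That gives 2 mismatches out of 29 aligned sites, so the Hamming distance is 2.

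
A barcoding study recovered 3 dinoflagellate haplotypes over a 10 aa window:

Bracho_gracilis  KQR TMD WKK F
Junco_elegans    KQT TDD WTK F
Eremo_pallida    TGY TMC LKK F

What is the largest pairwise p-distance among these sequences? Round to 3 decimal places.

0.700

Pairwise Hamming distances:
  Bracho_gracilis vs Junco_elegans: 3
  Bracho_gracilis vs Eremo_pallida: 5
  Junco_elegans vs Eremo_pallida: 7
The largest is 7 mismatches, between Junco_elegans and Eremo_pallida; p = 7/10 = 0.700.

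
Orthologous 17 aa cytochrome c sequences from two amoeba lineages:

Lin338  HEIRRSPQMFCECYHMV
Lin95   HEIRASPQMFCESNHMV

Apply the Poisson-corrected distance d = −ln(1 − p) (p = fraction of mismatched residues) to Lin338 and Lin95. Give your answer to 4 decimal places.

Mismatches occur at site 5 (R↔A), site 13 (C↔S), site 14 (Y↔N).
p = 3/17 = 0.176471.
d = −ln(1 − 0.176471) = −ln(0.823529) = 0.1942.

0.1942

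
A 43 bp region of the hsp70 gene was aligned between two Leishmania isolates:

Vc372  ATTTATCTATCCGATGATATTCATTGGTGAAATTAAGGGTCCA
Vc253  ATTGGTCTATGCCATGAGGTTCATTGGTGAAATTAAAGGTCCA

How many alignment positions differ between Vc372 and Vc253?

Differing sites — 4:T/G; 5:A/G; 11:C/G; 13:G/C; 18:T/G; 19:A/G; 37:G/A.
That gives 7 mismatches out of 43 aligned sites, so the Hamming distance is 7.

7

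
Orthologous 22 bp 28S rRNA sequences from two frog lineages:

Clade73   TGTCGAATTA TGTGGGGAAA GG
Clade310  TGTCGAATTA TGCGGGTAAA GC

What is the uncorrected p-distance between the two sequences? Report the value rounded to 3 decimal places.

Mismatches occur at site 13 (T/C), site 17 (G/T), site 22 (G/C).
There are 3 differences over 22 sites, so p = 3/22 = 0.136.

0.136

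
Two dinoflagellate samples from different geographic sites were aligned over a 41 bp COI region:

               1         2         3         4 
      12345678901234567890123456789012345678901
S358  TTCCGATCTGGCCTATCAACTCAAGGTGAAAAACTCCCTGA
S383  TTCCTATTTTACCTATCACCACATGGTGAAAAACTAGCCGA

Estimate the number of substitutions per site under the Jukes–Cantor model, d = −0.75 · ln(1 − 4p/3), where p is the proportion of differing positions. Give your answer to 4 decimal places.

The sequences differ at positions 5 (G/T), 8 (C/T), 10 (G/T), 11 (G/A), 19 (A/C), 21 (T/A), 24 (A/T), 36 (C/A), 37 (C/G), 39 (T/C).
p = 10/41 = 0.243902.
d = −0.75 · ln(1 − (4/3)·0.243902) = −0.75 · ln(0.674797) = −0.75 · (-0.393343) = 0.2950.

0.2950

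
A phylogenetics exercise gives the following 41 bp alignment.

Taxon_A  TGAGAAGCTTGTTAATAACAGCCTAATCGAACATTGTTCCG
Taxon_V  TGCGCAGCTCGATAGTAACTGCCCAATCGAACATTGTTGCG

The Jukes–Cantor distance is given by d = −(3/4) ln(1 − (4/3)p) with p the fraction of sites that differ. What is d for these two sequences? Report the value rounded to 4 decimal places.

0.2260

Differing sites — 3:A/C; 5:A/C; 10:T/C; 12:T/A; 15:A/G; 20:A/T; 24:T/C; 39:C/G.
p = 8/41 = 0.195122.
d = −0.75 · ln(1 − (4/3)·0.195122) = −0.75 · ln(0.739837) = −0.75 · (-0.301325) = 0.2260.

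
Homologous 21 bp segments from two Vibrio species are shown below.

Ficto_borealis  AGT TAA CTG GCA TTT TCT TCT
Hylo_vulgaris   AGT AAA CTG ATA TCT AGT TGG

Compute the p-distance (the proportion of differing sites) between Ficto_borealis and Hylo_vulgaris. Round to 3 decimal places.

The sequences differ at positions 4 (T/A), 10 (G/A), 11 (C/T), 14 (T/C), 16 (T/A), 17 (C/G), 20 (C/G), 21 (T/G).
There are 8 differences over 21 sites, so p = 8/21 = 0.381.

0.381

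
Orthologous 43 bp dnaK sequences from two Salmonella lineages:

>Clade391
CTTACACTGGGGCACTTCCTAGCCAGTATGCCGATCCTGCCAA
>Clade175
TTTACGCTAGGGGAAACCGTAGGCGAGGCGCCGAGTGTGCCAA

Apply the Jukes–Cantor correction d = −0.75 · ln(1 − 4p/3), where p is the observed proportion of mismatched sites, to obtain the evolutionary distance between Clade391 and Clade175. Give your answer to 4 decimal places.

0.5617

The sequences differ at positions 1 (C/T), 6 (A/G), 9 (G/A), 13 (C/G), 15 (C/A), 16 (T/A), 17 (T/C), 19 (C/G), 23 (C/G), 25 (A/G), 26 (G/A), 27 (T/G), 28 (A/G), 29 (T/C), 35 (T/G), 36 (C/T), 37 (C/G).
p = 17/43 = 0.395349.
d = −0.75 · ln(1 − (4/3)·0.395349) = −0.75 · ln(0.472868) = −0.75 · (-0.748939) = 0.5617.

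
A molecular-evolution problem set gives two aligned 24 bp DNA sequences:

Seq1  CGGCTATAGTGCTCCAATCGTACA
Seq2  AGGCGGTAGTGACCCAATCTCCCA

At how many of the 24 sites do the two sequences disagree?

8

The sequences differ at positions 1 (C/A), 5 (T/G), 6 (A/G), 12 (C/A), 13 (T/C), 20 (G/T), 21 (T/C), 22 (A/C).
That gives 8 mismatches out of 24 aligned sites, so the Hamming distance is 8.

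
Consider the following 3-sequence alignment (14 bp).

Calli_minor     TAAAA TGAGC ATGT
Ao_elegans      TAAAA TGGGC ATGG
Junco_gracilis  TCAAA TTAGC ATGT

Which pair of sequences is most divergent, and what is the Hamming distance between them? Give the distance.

Pairwise Hamming distances:
  Calli_minor vs Ao_elegans: 2
  Calli_minor vs Junco_gracilis: 2
  Ao_elegans vs Junco_gracilis: 4
The largest is 4, between Ao_elegans and Junco_gracilis.

4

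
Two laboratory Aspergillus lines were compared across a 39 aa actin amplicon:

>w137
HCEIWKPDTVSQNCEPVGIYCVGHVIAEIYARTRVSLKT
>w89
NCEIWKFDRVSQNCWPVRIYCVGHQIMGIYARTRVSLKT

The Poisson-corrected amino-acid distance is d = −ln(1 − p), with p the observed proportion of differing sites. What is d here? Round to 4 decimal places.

0.2296

Mismatches occur at site 1 (H→N), site 7 (P→F), site 9 (T→R), site 15 (E→W), site 18 (G→R), site 25 (V→Q), site 27 (A→M), site 28 (E→G).
p = 8/39 = 0.205128.
d = −ln(1 − 0.205128) = −ln(0.794872) = 0.2296.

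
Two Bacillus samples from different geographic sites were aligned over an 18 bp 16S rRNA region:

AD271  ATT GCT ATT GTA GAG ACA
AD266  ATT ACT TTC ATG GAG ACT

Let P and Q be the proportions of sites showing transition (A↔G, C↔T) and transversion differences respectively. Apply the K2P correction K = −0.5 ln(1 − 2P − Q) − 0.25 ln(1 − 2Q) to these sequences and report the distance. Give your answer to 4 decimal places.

0.4683

The sequences differ at positions 4 (G/A, transition), 7 (A/T, transversion), 9 (T/C, transition), 10 (G/A, transition), 12 (A/G, transition), 18 (A/T, transversion).
Of the 6 differences, 4 transitions and 2 transversions over 18 sites: P = 4/18 = 0.222222, Q = 2/18 = 0.111111.
d = −0.5·ln(0.444445) − 0.25·ln(0.777778) = −0.5·(-0.810929) − 0.25·(-0.251314) = 0.4683.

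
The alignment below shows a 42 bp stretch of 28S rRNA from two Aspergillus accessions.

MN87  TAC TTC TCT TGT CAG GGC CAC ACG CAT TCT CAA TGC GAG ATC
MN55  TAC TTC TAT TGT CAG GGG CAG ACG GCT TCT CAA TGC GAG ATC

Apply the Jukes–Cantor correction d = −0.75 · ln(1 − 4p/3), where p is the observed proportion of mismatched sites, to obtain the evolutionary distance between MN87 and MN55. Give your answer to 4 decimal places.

0.1296

Differing sites — 8:C/A; 18:C/G; 21:C/G; 25:C/G; 26:A/C.
p = 5/42 = 0.119048.
d = −0.75 · ln(1 − (4/3)·0.119048) = −0.75 · ln(0.841269) = −0.75 · (-0.172844) = 0.1296.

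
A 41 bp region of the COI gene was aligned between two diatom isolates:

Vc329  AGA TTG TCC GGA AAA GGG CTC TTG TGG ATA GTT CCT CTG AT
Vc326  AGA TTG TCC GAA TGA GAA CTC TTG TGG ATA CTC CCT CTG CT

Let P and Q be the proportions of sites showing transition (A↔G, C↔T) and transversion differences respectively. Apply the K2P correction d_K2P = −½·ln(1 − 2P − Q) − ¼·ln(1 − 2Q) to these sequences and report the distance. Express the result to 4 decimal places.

0.2302

The sequences differ at positions 11 (G/A, transition), 13 (A/T, transversion), 14 (A/G, transition), 17 (G/A, transition), 18 (G/A, transition), 31 (G/C, transversion), 33 (T/C, transition), 40 (A/C, transversion).
Of the 8 differences, 5 transitions and 3 transversions over 41 sites: P = 5/41 = 0.121951, Q = 3/41 = 0.073171.
d = −0.5·ln(0.682927) − 0.25·ln(0.853658) = −0.5·(-0.381367) − 0.25·(-0.158225) = 0.2302.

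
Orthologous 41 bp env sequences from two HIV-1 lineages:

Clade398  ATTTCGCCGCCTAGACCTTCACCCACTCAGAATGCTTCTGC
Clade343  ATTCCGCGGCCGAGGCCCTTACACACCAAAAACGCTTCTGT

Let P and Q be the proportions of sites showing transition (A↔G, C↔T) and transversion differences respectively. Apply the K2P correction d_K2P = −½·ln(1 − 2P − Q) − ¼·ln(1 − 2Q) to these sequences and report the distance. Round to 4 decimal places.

0.3888

The sequences differ at positions 4 (T/C, transition), 8 (C/G, transversion), 12 (T/G, transversion), 15 (A/G, transition), 18 (T/C, transition), 20 (C/T, transition), 23 (C/A, transversion), 27 (T/C, transition), 28 (C/A, transversion), 30 (G/A, transition), 33 (T/C, transition), 41 (C/T, transition).
Of the 12 differences, 8 transitions and 4 transversions over 41 sites: P = 8/41 = 0.195122, Q = 4/41 = 0.097561.
d = −0.5·ln(0.512195) − 0.25·ln(0.804878) = −0.5·(-0.669050) − 0.25·(-0.217065) = 0.3888.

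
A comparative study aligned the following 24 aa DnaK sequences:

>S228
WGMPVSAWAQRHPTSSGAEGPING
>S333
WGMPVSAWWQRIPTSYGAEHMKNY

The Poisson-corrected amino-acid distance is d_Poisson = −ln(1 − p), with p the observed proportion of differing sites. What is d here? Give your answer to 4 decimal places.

0.3448

Differing sites — 9:A/W; 12:H/I; 16:S/Y; 20:G/H; 21:P/M; 22:I/K; 24:G/Y.
p = 7/24 = 0.291667.
d = −ln(1 − 0.291667) = −ln(0.708333) = 0.3448.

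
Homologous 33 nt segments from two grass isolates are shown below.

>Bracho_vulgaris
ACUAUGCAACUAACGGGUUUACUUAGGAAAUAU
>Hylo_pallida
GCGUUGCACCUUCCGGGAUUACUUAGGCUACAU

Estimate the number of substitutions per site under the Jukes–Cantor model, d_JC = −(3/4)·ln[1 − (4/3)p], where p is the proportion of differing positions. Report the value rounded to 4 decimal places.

Mismatches occur at site 1 (A↔G), site 3 (U↔G), site 4 (A↔U), site 9 (A↔C), site 12 (A↔U), site 13 (A↔C), site 18 (U↔A), site 28 (A↔C), site 29 (A↔U), site 31 (U↔C).
p = 10/33 = 0.303030.
d = −0.75 · ln(1 − (4/3)·0.303030) = −0.75 · ln(0.595960) = −0.75 · (-0.517582) = 0.3882.

0.3882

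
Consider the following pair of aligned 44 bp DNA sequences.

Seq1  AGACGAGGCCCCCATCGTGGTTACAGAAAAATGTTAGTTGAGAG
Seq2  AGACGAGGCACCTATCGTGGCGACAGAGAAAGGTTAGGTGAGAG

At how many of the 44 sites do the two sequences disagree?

Differing sites — 10:C/A; 13:C/T; 21:T/C; 22:T/G; 28:A/G; 32:T/G; 38:T/G.
That gives 7 mismatches out of 44 aligned sites, so the Hamming distance is 7.

7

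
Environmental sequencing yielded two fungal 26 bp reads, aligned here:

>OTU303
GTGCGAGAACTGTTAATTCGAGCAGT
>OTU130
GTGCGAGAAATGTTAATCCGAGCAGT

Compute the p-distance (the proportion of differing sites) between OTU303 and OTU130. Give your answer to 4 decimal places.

Mismatches occur at site 10 (C→A), site 18 (T→C).
There are 2 differences over 26 sites, so p = 2/26 = 0.0769.

0.0769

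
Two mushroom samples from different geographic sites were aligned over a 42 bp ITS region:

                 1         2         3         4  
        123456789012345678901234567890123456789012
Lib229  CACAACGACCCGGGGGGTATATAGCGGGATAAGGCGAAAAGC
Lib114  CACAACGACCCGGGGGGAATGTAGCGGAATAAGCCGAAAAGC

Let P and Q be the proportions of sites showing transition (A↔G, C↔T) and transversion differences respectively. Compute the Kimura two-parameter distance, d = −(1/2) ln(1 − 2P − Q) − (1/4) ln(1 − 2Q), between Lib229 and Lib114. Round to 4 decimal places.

0.1021

Mismatches occur at site 18 (T↔A, transversion), site 21 (A↔G, transition), site 28 (G↔A, transition), site 34 (G↔C, transversion).
Of the 4 differences, 2 transitions and 2 transversions over 42 sites: P = 2/42 = 0.047619, Q = 2/42 = 0.047619.
d = −0.5·ln(0.857143) − 0.25·ln(0.904762) = −0.5·(-0.154151) − 0.25·(-0.100083) = 0.1021.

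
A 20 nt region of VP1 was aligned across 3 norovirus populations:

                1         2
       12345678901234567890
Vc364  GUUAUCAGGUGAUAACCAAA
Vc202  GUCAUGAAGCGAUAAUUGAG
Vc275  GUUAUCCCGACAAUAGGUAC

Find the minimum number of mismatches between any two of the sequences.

8

Pairwise Hamming distances:
  Vc364 vs Vc202: 8
  Vc364 vs Vc275: 10
  Vc202 vs Vc275: 12
The smallest is 8, between Vc364 and Vc202.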